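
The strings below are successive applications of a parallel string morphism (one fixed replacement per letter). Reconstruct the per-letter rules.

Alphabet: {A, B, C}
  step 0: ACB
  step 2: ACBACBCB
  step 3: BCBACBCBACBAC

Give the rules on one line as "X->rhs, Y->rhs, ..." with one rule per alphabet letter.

A->BC, B->AC, C->B

  step 2 ⇒ step 3: ACBACBCB ⇒ BC·B·AC·BC·B·AC·B·AC
    A ↦ BC
    B ↦ AC
    C ↦ B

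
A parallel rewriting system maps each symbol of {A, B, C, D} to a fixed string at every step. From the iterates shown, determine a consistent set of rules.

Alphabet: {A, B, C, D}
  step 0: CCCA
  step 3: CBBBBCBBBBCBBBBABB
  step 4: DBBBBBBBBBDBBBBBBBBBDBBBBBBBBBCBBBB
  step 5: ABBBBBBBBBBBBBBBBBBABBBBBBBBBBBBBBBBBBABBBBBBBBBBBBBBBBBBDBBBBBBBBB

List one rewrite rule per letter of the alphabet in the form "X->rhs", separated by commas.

A->C, B->BB, C->DB, D->A

  step 4 ⇒ step 5: DBBBBBBBBBDBBBBBBBBBDBBBBBBBBBCBBBB ⇒ A·BB·BB·BB·BB·BB·BB·BB·BB·BB·A·BB·BB·BB·BB·BB·BB·BB·BB·BB·A·BB·BB·BB·BB·BB·BB·BB·BB·BB·DB·BB·BB·BB·BB
    B ↦ BB
    C ↦ DB
    D ↦ A
  step 3 ⇒ step 4: CBBBBCBBBBCBBBBABB ⇒ DB·BB·BB·BB·BB·DB·BB·BB·BB·BB·DB·BB·BB·BB·BB·C·BB·BB
    A ↦ C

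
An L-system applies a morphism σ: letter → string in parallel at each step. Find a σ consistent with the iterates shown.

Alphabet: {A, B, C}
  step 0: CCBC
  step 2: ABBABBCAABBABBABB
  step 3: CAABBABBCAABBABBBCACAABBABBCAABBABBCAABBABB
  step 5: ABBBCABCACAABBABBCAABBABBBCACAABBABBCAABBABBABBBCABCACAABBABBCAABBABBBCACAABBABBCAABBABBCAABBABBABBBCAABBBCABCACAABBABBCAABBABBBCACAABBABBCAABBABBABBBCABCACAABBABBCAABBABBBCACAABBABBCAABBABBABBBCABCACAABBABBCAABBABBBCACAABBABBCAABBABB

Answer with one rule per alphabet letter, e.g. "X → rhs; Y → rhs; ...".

  step 2 ⇒ step 3: ABBABBCAABBABBABB ⇒ CA·ABB·ABB·CA·ABB·ABB·B·CA·CA·ABB·ABB·CA·ABB·ABB·CA·ABB·ABB
    A ↦ CA
    B ↦ ABB
    C ↦ B

A->CA, B->ABB, C->B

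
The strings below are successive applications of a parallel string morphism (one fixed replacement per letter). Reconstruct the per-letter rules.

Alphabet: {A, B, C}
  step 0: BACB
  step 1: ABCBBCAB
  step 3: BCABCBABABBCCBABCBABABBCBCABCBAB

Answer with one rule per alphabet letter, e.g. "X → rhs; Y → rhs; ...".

  step 0 ⇒ step 1: BACB ⇒ AB·CB·BC·AB
    A ↦ CB
    B ↦ AB
    C ↦ BC

A->CB, B->AB, C->BC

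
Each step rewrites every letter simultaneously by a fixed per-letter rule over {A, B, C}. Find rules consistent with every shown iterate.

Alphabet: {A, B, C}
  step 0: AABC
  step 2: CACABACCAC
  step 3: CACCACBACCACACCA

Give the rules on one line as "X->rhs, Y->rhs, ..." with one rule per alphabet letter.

  step 2 ⇒ step 3: CACABACCAC ⇒ CA·C·CA·C·BA·C·CA·CA·C·CA
    A ↦ C
    B ↦ BA
    C ↦ CA

A->C, B->BA, C->CA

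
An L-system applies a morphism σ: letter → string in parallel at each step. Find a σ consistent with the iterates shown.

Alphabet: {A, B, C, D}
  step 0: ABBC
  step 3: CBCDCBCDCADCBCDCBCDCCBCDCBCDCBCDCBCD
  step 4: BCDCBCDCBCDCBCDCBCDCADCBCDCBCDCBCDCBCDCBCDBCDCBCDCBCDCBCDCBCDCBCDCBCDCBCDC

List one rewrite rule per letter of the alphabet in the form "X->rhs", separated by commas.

  step 3 ⇒ step 4: CBCDCBCDCADCBCDCBCDCCBCDCBCDCBCDCBCD ⇒ BCD·C·BCD·C·BCD·C·BCD·C·BCD·CAD·C·BCD·C·BCD·C·BCD·C·BCD·C·BCD·BCD·C·BCD·C·BCD·C·BCD·C·BCD·C·BCD·C·BCD·C·BCD·C
    A ↦ CAD
    B ↦ C
    C ↦ BCD
    D ↦ C

A->CAD, B->C, C->BCD, D->C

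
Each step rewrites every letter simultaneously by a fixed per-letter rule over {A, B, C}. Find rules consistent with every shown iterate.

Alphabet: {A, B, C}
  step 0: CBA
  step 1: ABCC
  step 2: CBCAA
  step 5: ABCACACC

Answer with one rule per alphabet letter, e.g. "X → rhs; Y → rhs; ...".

  step 1 ⇒ step 2: ABCC ⇒ C·BC·A·A
    A ↦ C
    B ↦ BC
    C ↦ A

A->C, B->BC, C->A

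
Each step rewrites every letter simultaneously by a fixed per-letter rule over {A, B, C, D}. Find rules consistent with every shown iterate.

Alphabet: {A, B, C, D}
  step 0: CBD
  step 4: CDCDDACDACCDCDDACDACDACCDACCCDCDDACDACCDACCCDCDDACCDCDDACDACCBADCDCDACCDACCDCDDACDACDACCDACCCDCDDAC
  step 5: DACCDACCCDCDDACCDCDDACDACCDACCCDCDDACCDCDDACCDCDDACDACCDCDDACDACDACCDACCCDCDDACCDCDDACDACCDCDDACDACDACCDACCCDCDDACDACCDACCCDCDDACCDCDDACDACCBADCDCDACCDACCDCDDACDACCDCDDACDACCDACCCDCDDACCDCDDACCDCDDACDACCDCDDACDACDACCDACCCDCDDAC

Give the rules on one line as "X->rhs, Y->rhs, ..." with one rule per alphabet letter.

A->DCD, B->CBA, C->DAC, D->C

  step 4 ⇒ step 5: CDCDDACDACCDCDDACDACDACCDACCCDCDDACDACCDACCCDCDDACCDCDDACDACCBADCDCDACCDACCDCDDACDACDACCDACCCDCDDAC ⇒ DAC·C·DAC·C·C·DCD·DAC·C·DCD·DAC·DAC·C·DAC·C·C·DCD·DAC·C·DCD·DAC·C·DCD·DAC·DAC·C·DCD·DAC·DAC·DAC·C·DAC·C·C·DCD·DAC·C·DCD·DAC·DAC·C·DCD·DAC·DAC·DAC·C·DAC·C·C·DCD·DAC·DAC·C·DAC·C·C·DCD·DAC·C·DCD·DAC·DAC·CBA·DCD·C·DAC·C·DAC·C·DCD·DAC·DAC·C·DCD·DAC·DAC·C·DAC·C·C·DCD·DAC·C·DCD·DAC·C·DCD·DAC·DAC·C·DCD·DAC·DAC·DAC·C·DAC·C·C·DCD·DAC
    A ↦ DCD
    B ↦ CBA
    C ↦ DAC
    D ↦ C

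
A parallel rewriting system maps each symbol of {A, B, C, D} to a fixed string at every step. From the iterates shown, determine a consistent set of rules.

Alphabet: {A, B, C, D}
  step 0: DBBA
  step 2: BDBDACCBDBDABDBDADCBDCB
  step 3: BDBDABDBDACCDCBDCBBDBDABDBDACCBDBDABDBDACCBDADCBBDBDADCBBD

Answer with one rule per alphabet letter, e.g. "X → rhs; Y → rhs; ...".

  step 2 ⇒ step 3: BDBDACCBDBDABDBDADCBDCB ⇒ BD·BDA·BD·BDA·CC·DCB·DCB·BD·BDA·BD·BDA·CC·BD·BDA·BD·BDA·CC·BDA·DCB·BD·BDA·DCB·BD
    A ↦ CC
    B ↦ BD
    C ↦ DCB
    D ↦ BDA

A->CC, B->BD, C->DCB, D->BDA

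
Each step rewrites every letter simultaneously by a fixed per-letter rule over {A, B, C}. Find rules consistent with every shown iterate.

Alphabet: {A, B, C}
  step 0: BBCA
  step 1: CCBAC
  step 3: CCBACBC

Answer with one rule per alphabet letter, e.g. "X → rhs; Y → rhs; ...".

A->AC, B->C, C->B

  step 0 ⇒ step 1: BBCA ⇒ C·C·B·AC
    A ↦ AC
    B ↦ C
    C ↦ B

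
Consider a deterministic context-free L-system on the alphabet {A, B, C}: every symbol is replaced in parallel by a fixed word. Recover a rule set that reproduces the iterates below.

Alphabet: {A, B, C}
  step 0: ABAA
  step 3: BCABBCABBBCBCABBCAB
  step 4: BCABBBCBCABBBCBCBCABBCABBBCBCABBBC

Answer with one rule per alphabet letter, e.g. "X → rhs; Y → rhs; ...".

  step 3 ⇒ step 4: BCABBCABBBCBCABBCAB ⇒ BC·AB·B·BC·BC·AB·B·BC·BC·BC·AB·BC·AB·B·BC·BC·AB·B·BC
    A ↦ B
    B ↦ BC
    C ↦ AB

A->B, B->BC, C->AB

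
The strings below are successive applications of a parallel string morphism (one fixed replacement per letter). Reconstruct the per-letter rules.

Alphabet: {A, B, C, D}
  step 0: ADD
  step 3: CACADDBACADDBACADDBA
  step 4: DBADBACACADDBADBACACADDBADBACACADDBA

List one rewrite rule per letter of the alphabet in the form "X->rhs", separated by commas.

A->BA, B->DD, C->D, D->CA

  step 3 ⇒ step 4: CACADDBACADDBACADDBA ⇒ D·BA·D·BA·CA·CA·DD·BA·D·BA·CA·CA·DD·BA·D·BA·CA·CA·DD·BA
    A ↦ BA
    B ↦ DD
    C ↦ D
    D ↦ CA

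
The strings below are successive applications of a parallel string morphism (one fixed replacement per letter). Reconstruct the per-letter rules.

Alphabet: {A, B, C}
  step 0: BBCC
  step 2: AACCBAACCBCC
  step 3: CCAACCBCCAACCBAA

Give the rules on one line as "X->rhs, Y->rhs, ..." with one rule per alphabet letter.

  step 2 ⇒ step 3: AACCBAACCBCC ⇒ C·C·A·A·CCB·C·C·A·A·CCB·A·A
    A ↦ C
    B ↦ CCB
    C ↦ A

A->C, B->CCB, C->A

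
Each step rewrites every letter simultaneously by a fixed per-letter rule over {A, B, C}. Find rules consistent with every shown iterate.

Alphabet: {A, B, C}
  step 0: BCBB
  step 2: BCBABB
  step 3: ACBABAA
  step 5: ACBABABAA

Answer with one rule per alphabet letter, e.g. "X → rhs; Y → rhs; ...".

A->B, B->A, C->CB

  step 2 ⇒ step 3: BCBABB ⇒ A·CB·A·B·A·A
    A ↦ B
    B ↦ A
    C ↦ CB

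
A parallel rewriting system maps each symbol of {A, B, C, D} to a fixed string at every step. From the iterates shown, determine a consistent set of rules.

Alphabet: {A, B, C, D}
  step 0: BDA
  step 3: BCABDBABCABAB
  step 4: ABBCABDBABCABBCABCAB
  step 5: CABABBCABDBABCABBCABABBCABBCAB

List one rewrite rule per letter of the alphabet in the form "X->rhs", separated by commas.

A->C, B->AB, C->B, D->DB

  step 4 ⇒ step 5: ABBCABDBABCABBCABCAB ⇒ C·AB·AB·B·C·AB·DB·AB·C·AB·B·C·AB·AB·B·C·AB·B·C·AB
    A ↦ C
    B ↦ AB
    C ↦ B
    D ↦ DB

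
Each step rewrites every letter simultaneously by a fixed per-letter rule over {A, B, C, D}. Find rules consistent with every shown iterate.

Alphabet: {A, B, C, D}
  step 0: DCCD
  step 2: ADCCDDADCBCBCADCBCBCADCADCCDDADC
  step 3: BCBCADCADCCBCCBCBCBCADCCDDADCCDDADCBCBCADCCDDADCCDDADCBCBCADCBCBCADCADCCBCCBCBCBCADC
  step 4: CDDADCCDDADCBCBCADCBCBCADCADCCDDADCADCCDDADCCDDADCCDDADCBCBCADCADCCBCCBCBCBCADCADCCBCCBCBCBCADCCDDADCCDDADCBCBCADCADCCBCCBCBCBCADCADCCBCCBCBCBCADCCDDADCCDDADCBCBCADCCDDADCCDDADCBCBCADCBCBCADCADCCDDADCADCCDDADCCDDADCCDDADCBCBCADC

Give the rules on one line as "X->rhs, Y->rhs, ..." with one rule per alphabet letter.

  step 3 ⇒ step 4: BCBCADCADCCBCCBCBCBCADCCDDADCCDDADCBCBCADCCDDADCCDDADCBCBCADCBCBCADCADCCBCCBCBCBCADC ⇒ CDD·ADC·CDD·ADC·B·CBC·ADC·B·CBC·ADC·ADC·CDD·ADC·ADC·CDD·ADC·CDD·ADC·CDD·ADC·B·CBC·ADC·ADC·CBC·CBC·B·CBC·ADC·ADC·CBC·CBC·B·CBC·ADC·CDD·ADC·CDD·ADC·B·CBC·ADC·ADC·CBC·CBC·B·CBC·ADC·ADC·CBC·CBC·B·CBC·ADC·CDD·ADC·CDD·ADC·B·CBC·ADC·CDD·ADC·CDD·ADC·B·CBC·ADC·B·CBC·ADC·ADC·CDD·ADC·ADC·CDD·ADC·CDD·ADC·CDD·ADC·B·CBC·ADC
    A ↦ B
    B ↦ CDD
    C ↦ ADC
    D ↦ CBC

A->B, B->CDD, C->ADC, D->CBC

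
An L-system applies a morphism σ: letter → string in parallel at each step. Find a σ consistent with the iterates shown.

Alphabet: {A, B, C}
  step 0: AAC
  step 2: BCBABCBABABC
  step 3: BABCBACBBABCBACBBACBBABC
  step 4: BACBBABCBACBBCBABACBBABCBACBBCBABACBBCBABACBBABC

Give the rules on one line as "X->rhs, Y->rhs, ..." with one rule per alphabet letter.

A->CB, B->BA, C->BC

  step 3 ⇒ step 4: BABCBACBBABCBACBBACBBABC ⇒ BA·CB·BA·BC·BA·CB·BC·BA·BA·CB·BA·BC·BA·CB·BC·BA·BA·CB·BC·BA·BA·CB·BA·BC
    A ↦ CB
    B ↦ BA
    C ↦ BC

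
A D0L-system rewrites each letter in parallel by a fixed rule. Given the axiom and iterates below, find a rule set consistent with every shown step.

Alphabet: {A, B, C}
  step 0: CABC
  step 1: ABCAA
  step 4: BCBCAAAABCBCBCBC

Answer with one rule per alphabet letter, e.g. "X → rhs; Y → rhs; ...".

A->BC, B->A, C->A

  step 0 ⇒ step 1: CABC ⇒ A·BC·A·A
    A ↦ BC
    B ↦ A
    C ↦ A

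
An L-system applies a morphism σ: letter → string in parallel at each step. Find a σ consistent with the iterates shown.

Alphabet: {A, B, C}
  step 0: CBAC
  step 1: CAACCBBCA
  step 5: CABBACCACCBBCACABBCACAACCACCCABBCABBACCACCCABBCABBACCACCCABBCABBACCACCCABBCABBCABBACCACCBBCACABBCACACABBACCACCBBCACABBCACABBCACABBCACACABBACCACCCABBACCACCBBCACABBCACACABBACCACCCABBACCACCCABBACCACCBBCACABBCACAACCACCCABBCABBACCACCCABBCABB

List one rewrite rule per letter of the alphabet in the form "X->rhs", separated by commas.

  step 0 ⇒ step 1: CBAC ⇒ CA·ACC·BB·CA
    A ↦ BB
    B ↦ ACC
    C ↦ CA

A->BB, B->ACC, C->CA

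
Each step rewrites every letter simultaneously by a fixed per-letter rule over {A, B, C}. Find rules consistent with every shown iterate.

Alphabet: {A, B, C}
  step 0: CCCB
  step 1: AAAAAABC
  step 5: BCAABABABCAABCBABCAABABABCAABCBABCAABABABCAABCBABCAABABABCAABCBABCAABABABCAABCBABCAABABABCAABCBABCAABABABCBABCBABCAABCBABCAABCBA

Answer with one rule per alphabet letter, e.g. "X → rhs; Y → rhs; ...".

  step 0 ⇒ step 1: CCCB ⇒ AA·AA·AA·BC
    B ↦ BC
    C ↦ AA
    A ↦ BA  (constrained at step 1)

A->BA, B->BC, C->AA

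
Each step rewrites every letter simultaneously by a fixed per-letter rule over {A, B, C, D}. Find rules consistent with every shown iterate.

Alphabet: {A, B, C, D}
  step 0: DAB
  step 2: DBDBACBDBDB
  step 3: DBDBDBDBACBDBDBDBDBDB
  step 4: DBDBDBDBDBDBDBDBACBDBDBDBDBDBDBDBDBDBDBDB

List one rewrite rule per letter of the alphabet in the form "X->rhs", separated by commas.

  step 3 ⇒ step 4: DBDBDBDBACBDBDBDBDBDB ⇒ DB·DB·DB·DB·DB·DB·DB·DB·AC·B·DB·DB·DB·DB·DB·DB·DB·DB·DB·DB·DB
    A ↦ AC
    B ↦ DB
    C ↦ B
    D ↦ DB

A->AC, B->DB, C->B, D->DB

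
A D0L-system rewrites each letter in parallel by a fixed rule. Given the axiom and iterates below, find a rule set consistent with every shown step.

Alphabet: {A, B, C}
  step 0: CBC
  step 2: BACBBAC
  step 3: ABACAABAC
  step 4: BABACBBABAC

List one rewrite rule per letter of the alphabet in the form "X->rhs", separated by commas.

  step 3 ⇒ step 4: ABACAABAC ⇒ B·A·B·AC·B·B·A·B·AC
    A ↦ B
    B ↦ A
    C ↦ AC

A->B, B->A, C->AC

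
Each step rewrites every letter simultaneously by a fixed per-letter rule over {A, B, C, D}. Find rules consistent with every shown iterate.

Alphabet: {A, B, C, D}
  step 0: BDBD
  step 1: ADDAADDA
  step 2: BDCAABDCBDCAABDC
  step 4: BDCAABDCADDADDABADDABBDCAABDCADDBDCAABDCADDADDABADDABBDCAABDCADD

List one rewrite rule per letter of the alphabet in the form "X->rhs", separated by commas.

A->BDC, B->ADD, C->B, D->A

  step 1 ⇒ step 2: ADDAADDA ⇒ BDC·A·A·BDC·BDC·A·A·BDC
    A ↦ BDC
    D ↦ A
  step 0 ⇒ step 1: BDBD ⇒ ADD·A·ADD·A
    B ↦ ADD
    C ↦ B  (constrained at step 2)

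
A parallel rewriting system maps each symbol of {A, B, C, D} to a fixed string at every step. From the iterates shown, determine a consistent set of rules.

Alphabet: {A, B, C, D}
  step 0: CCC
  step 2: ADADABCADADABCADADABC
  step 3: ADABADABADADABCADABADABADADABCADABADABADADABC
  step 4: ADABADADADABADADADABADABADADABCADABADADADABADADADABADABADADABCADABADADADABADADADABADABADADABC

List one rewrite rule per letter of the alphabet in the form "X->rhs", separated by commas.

  step 3 ⇒ step 4: ADABADABADADABCADABADABADADABCADABADABADADABC ⇒ ADA·B·ADA·D·ADA·B·ADA·D·ADA·B·ADA·B·ADA·D·ABC·ADA·B·ADA·D·ADA·B·ADA·D·ADA·B·ADA·B·ADA·D·ABC·ADA·B·ADA·D·ADA·B·ADA·D·ADA·B·ADA·B·ADA·D·ABC
    A ↦ ADA
    B ↦ D
    C ↦ ABC
    D ↦ B

A->ADA, B->D, C->ABC, D->B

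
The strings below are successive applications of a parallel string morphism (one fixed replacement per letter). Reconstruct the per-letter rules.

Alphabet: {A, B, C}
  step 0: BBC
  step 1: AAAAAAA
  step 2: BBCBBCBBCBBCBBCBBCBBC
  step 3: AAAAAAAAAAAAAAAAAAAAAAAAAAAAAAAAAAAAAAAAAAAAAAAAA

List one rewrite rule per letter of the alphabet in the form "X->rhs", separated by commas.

  step 2 ⇒ step 3: BBCBBCBBCBBCBBCBBCBBC ⇒ AAA·AAA·A·AAA·AAA·A·AAA·AAA·A·AAA·AAA·A·AAA·AAA·A·AAA·AAA·A·AAA·AAA·A
    B ↦ AAA
    C ↦ A
  step 1 ⇒ step 2: AAAAAAA ⇒ BBC·BBC·BBC·BBC·BBC·BBC·BBC
    A ↦ BBC

A->BBC, B->AAA, C->A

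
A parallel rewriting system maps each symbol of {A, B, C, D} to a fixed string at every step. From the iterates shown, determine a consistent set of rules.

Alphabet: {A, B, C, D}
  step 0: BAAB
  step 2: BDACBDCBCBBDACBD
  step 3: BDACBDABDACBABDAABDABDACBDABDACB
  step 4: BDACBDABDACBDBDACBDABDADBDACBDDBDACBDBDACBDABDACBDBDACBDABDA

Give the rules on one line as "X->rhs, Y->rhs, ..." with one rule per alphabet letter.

A->D, B->BDA, C->A, D->CB

  step 3 ⇒ step 4: BDACBDABDACBABDAABDABDACBDABDACB ⇒ BDA·CB·D·A·BDA·CB·D·BDA·CB·D·A·BDA·D·BDA·CB·D·D·BDA·CB·D·BDA·CB·D·A·BDA·CB·D·BDA·CB·D·A·BDA
    A ↦ D
    B ↦ BDA
    C ↦ A
    D ↦ CB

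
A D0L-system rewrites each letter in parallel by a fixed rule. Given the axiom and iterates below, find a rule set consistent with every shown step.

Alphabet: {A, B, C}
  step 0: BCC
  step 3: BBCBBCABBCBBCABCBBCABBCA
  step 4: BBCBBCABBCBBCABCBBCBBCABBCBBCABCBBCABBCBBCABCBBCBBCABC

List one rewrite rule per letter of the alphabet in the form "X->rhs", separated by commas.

A->BC, B->BBC, C->A

  step 3 ⇒ step 4: BBCBBCABBCBBCABCBBCABBCA ⇒ BBC·BBC·A·BBC·BBC·A·BC·BBC·BBC·A·BBC·BBC·A·BC·BBC·A·BBC·BBC·A·BC·BBC·BBC·A·BC
    A ↦ BC
    B ↦ BBC
    C ↦ A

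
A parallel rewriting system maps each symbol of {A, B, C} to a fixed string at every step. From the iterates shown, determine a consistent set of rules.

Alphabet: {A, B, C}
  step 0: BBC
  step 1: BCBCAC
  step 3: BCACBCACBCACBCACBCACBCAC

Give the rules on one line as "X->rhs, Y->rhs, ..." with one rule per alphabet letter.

  step 0 ⇒ step 1: BBC ⇒ BC·BC·AC
    B ↦ BC
    C ↦ AC
    A ↦ BC  (constrained at step 1)

A->BC, B->BC, C->AC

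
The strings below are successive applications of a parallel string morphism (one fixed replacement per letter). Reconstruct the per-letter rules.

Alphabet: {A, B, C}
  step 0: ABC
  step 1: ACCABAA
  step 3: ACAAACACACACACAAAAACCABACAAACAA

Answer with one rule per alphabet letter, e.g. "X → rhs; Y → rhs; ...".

A->AC, B->CAB, C->AA

  step 0 ⇒ step 1: ABC ⇒ AC·CAB·AA
    A ↦ AC
    B ↦ CAB
    C ↦ AA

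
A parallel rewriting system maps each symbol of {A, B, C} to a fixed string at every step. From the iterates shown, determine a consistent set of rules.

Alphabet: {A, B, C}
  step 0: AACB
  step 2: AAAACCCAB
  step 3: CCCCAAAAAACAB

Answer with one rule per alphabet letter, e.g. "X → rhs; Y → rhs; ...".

A->C, B->AB, C->AA

  step 2 ⇒ step 3: AAAACCCAB ⇒ C·C·C·C·AA·AA·AA·C·AB
    A ↦ C
    B ↦ AB
    C ↦ AA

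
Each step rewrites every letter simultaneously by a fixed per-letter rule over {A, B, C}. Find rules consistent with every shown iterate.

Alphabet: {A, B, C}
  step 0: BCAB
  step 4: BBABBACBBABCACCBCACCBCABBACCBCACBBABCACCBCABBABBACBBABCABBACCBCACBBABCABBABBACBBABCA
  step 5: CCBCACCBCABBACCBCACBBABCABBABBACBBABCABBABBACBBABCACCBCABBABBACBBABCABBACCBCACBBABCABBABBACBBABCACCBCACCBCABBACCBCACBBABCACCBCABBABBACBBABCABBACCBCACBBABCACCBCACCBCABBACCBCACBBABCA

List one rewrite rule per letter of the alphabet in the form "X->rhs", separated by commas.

  step 4 ⇒ step 5: BBABBACBBABCACCBCACCBCABBACCBCACBBABCACCBCABBABBACBBABCABBACCBCACBBABCABBABBACBBABCA ⇒ C·C·BCA·C·C·BCA·BBA·C·C·BCA·C·BBA·BCA·BBA·BBA·C·BBA·BCA·BBA·BBA·C·BBA·BCA·C·C·BCA·BBA·BBA·C·BBA·BCA·BBA·C·C·BCA·C·BBA·BCA·BBA·BBA·C·BBA·BCA·C·C·BCA·C·C·BCA·BBA·C·C·BCA·C·BBA·BCA·C·C·BCA·BBA·BBA·C·BBA·BCA·BBA·C·C·BCA·C·BBA·BCA·C·C·BCA·C·C·BCA·BBA·C·C·BCA·C·BBA·BCA
    A ↦ BCA
    B ↦ C
    C ↦ BBA

A->BCA, B->C, C->BBA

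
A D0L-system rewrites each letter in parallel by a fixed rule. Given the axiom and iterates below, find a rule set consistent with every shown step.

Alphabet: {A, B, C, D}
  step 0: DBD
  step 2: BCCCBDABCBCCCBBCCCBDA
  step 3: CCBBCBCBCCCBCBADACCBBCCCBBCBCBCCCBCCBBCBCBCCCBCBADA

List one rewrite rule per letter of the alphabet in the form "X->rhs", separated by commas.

  step 2 ⇒ step 3: BCCCBDABCBCCCBBCCCBDA ⇒ CCB·BC·BC·BC·CCB·CBA·DA·CCB·BC·CCB·BC·BC·BC·CCB·CCB·BC·BC·BC·CCB·CBA·DA
    A ↦ DA
    B ↦ CCB
    C ↦ BC
    D ↦ CBA

A->DA, B->CCB, C->BC, D->CBA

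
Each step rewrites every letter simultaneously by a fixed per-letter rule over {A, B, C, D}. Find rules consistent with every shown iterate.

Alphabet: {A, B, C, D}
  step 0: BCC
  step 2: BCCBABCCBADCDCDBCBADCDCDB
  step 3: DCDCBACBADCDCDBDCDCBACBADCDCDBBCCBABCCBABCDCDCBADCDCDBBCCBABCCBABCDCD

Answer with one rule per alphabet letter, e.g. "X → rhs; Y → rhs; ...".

  step 2 ⇒ step 3: BCCBABCCBADCDCDBCBADCDCDB ⇒ DCD·CBA·CBA·DCD·CDB·DCD·CBA·CBA·DCD·CDB·BC·CBA·BC·CBA·BC·DCD·CBA·DCD·CDB·BC·CBA·BC·CBA·BC·DCD
    A ↦ CDB
    B ↦ DCD
    C ↦ CBA
    D ↦ BC

A->CDB, B->DCD, C->CBA, D->BC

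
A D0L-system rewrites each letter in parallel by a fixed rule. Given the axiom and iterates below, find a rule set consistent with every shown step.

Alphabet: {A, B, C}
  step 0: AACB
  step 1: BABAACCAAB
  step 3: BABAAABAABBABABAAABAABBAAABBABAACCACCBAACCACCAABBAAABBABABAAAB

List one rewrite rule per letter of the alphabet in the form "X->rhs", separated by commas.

  step 0 ⇒ step 1: AACB ⇒ BA·BA·ACC·AAB
    A ↦ BA
    B ↦ AAB
    C ↦ ACC

A->BA, B->AAB, C->ACC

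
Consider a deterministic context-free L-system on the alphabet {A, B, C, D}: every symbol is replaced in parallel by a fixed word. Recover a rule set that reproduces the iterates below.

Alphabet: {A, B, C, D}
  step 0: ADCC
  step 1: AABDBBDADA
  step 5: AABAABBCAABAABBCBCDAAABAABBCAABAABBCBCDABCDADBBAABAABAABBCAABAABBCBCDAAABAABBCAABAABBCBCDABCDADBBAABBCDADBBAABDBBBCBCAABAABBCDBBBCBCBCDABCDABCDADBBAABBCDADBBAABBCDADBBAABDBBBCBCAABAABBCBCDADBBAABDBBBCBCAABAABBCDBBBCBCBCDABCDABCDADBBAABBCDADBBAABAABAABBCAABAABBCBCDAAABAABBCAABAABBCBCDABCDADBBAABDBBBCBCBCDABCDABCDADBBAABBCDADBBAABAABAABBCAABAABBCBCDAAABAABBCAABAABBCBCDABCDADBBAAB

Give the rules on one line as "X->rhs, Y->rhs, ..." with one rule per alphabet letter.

A->AAB, B->BC, C->DA, D->DBB

  step 0 ⇒ step 1: ADCC ⇒ AAB·DBB·DA·DA
    A ↦ AAB
    C ↦ DA
    D ↦ DBB
    B ↦ BC  (constrained at step 1)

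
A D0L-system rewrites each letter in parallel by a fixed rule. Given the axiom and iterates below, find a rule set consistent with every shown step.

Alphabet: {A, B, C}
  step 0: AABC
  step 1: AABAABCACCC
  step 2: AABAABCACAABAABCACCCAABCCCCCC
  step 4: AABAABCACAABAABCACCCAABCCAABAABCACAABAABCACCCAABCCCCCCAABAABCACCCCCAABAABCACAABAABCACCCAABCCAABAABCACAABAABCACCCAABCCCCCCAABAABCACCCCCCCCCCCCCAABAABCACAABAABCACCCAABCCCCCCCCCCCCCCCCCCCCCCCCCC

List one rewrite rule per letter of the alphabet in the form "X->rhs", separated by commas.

A->AAB, B->CAC, C->CC

  step 1 ⇒ step 2: AABAABCACCC ⇒ AAB·AAB·CAC·AAB·AAB·CAC·CC·AAB·CC·CC·CC
    A ↦ AAB
    B ↦ CAC
    C ↦ CC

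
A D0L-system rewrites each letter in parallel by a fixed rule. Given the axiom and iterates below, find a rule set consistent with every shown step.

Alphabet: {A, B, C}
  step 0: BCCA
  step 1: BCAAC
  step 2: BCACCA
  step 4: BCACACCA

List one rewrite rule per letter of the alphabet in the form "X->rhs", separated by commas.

A->C, B->BC, C->A

  step 1 ⇒ step 2: BCAAC ⇒ BC·A·C·C·A
    A ↦ C
    B ↦ BC
    C ↦ A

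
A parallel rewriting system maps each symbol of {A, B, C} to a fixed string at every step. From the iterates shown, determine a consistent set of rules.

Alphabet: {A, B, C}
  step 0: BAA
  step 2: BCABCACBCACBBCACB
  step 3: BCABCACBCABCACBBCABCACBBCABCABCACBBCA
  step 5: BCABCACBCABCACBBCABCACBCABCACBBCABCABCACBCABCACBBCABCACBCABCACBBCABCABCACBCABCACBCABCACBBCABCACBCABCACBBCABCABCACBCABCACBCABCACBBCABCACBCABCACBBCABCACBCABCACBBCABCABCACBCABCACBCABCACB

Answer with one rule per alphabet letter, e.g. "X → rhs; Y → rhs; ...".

A->CAC, B->BCA, C->B

  step 2 ⇒ step 3: BCABCACBCACBBCACB ⇒ BCA·B·CAC·BCA·B·CAC·B·BCA·B·CAC·B·BCA·BCA·B·CAC·B·BCA
    A ↦ CAC
    B ↦ BCA
    C ↦ B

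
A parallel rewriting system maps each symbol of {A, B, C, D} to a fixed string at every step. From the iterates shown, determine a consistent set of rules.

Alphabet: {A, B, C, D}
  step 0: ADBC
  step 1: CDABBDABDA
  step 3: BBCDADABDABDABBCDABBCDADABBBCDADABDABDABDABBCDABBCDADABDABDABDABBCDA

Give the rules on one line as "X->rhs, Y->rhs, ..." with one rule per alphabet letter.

  step 0 ⇒ step 1: ADBC ⇒ CDA·BB·DAB·DA
    A ↦ CDA
    B ↦ DAB
    C ↦ DA
    D ↦ BB

A->CDA, B->DAB, C->DA, D->BB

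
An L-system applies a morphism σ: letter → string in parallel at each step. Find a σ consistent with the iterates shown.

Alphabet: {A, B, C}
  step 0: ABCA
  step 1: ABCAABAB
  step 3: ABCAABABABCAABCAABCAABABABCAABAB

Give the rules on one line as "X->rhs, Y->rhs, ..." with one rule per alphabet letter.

  step 0 ⇒ step 1: ABCA ⇒ AB·CA·AB·AB
    A ↦ AB
    B ↦ CA
    C ↦ AB

A->AB, B->CA, C->AB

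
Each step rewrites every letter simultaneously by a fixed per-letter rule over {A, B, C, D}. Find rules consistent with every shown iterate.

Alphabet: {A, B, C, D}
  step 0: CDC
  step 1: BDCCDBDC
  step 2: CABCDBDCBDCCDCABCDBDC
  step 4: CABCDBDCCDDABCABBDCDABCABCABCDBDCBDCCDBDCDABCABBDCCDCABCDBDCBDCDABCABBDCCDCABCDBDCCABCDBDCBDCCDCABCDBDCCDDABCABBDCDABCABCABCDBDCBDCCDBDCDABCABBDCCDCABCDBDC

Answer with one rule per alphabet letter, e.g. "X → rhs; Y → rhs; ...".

A->DAB, B->CAB, C->BDC, D->CD

  step 1 ⇒ step 2: BDCCDBDC ⇒ CAB·CD·BDC·BDC·CD·CAB·CD·BDC
    B ↦ CAB
    C ↦ BDC
    D ↦ CD
    A ↦ DAB  (constrained at step 2)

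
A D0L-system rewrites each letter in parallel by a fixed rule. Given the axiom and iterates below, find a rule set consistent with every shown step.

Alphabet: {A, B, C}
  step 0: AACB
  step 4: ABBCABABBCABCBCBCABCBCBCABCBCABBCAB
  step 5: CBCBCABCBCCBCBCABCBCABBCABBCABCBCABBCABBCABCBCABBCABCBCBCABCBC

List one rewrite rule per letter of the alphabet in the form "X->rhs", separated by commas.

A->C, B->BC, C->AB

  step 4 ⇒ step 5: ABBCABABBCABCBCBCABCBCBCABCBCABBCAB ⇒ C·BC·BC·AB·C·BC·C·BC·BC·AB·C·BC·AB·BC·AB·BC·AB·C·BC·AB·BC·AB·BC·AB·C·BC·AB·BC·AB·C·BC·BC·AB·C·BC
    A ↦ C
    B ↦ BC
    C ↦ AB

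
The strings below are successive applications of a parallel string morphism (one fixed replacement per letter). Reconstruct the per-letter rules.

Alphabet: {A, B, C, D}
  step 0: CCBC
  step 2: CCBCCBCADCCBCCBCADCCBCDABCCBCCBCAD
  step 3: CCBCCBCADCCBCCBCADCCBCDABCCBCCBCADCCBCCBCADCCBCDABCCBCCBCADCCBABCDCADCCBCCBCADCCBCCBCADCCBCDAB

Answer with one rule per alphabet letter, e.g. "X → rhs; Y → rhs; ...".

A->CD, B->CAD, C->CCB, D->AB

  step 2 ⇒ step 3: CCBCCBCADCCBCCBCADCCBCDABCCBCCBCAD ⇒ CCB·CCB·CAD·CCB·CCB·CAD·CCB·CD·AB·CCB·CCB·CAD·CCB·CCB·CAD·CCB·CD·AB·CCB·CCB·CAD·CCB·AB·CD·CAD·CCB·CCB·CAD·CCB·CCB·CAD·CCB·CD·AB
    A ↦ CD
    B ↦ CAD
    C ↦ CCB
    D ↦ AB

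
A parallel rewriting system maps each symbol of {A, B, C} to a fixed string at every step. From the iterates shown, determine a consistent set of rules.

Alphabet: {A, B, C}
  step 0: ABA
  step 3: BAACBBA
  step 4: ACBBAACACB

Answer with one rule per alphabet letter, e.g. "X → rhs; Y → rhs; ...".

  step 3 ⇒ step 4: BAACBBA ⇒ AC·B·B·A·AC·AC·B
    A ↦ B
    B ↦ AC
    C ↦ A

A->B, B->AC, C->A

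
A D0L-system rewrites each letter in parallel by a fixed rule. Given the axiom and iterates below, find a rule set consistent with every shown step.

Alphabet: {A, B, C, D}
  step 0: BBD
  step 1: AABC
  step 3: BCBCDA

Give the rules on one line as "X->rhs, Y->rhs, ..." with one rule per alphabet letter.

  step 0 ⇒ step 1: BBD ⇒ A·A·BC
    B ↦ A
    D ↦ BC
    A ↦ D  (constrained at step 1)
    C ↦ B  (constrained at step 1)

A->D, B->A, C->B, D->BC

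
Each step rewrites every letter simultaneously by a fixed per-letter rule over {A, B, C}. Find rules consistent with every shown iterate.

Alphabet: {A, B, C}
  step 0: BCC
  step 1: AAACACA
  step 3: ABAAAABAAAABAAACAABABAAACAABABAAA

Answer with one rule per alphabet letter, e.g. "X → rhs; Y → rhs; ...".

A->AB, B->AAA, C->CA

  step 0 ⇒ step 1: BCC ⇒ AAA·CA·CA
    B ↦ AAA
    C ↦ CA
    A ↦ AB  (constrained at step 1)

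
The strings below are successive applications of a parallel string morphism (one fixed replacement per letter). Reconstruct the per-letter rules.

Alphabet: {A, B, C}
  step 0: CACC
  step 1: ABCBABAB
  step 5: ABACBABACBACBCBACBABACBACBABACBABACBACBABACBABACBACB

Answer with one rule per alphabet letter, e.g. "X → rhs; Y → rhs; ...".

A->CB, B->A, C->AB

  step 0 ⇒ step 1: CACC ⇒ AB·CB·AB·AB
    A ↦ CB
    C ↦ AB
    B ↦ A  (constrained at step 1)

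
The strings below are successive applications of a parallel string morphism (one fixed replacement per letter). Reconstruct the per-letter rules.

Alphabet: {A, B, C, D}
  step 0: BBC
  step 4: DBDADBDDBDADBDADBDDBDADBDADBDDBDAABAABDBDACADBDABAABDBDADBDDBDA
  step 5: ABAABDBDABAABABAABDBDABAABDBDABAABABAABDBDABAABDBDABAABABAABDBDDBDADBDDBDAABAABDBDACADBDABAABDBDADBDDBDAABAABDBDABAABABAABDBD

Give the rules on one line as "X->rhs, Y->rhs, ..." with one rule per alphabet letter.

A->DBD, B->A, C->ACA, D->AB

  step 4 ⇒ step 5: DBDADBDDBDADBDADBDDBDADBDADBDDBDAABAABDBDACADBDABAABDBDADBDDBDA ⇒ AB·A·AB·DBD·AB·A·AB·AB·A·AB·DBD·AB·A·AB·DBD·AB·A·AB·AB·A·AB·DBD·AB·A·AB·DBD·AB·A·AB·AB·A·AB·DBD·DBD·A·DBD·DBD·A·AB·A·AB·DBD·ACA·DBD·AB·A·AB·DBD·A·DBD·DBD·A·AB·A·AB·DBD·AB·A·AB·AB·A·AB·DBD
    A ↦ DBD
    B ↦ A
    C ↦ ACA
    D ↦ AB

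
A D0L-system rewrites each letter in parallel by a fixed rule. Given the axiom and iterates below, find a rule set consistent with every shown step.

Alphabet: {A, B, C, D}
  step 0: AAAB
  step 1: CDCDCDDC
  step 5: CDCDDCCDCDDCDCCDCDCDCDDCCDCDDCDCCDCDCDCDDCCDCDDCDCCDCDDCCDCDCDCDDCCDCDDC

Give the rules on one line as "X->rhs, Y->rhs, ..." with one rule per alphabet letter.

  step 0 ⇒ step 1: AAAB ⇒ CD·CD·CD·DC
    A ↦ CD
    B ↦ DC
    C ↦ AA  (constrained at step 1)
    D ↦ B  (constrained at step 1)

A->CD, B->DC, C->AA, D->B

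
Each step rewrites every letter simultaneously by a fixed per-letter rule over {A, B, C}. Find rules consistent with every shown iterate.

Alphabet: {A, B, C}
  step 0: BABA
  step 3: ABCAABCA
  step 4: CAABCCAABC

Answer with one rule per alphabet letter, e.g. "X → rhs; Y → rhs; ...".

A->C, B->A, C->AB

  step 3 ⇒ step 4: ABCAABCA ⇒ C·A·AB·C·C·A·AB·C
    A ↦ C
    B ↦ A
    C ↦ AB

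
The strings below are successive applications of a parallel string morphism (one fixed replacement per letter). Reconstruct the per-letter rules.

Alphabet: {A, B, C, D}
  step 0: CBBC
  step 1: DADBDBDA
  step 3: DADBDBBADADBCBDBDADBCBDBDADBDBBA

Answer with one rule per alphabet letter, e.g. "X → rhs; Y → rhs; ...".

  step 0 ⇒ step 1: CBBC ⇒ DA·DB·DB·DA
    B ↦ DB
    C ↦ DA
    A ↦ BA  (constrained at step 1)
    D ↦ CB  (constrained at step 1)

A->BA, B->DB, C->DA, D->CB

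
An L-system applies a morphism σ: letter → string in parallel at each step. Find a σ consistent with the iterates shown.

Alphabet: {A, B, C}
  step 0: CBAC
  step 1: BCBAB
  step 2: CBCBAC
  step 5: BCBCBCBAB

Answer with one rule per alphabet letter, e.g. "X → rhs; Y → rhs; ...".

  step 1 ⇒ step 2: BCBAB ⇒ C·B·C·BA·C
    A ↦ BA
    B ↦ C
    C ↦ B

A->BA, B->C, C->B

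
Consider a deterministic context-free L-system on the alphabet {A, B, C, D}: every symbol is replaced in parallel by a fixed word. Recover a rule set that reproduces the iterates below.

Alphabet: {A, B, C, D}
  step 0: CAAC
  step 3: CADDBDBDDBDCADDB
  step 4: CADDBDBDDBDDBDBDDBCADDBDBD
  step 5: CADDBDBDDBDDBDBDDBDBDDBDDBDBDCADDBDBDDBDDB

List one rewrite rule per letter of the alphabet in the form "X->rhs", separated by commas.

A->D, B->D, C->CA, D->DB

  step 4 ⇒ step 5: CADDBDBDDBDDBDBDDBCADDBDBD ⇒ CA·D·DB·DB·D·DB·D·DB·DB·D·DB·DB·D·DB·D·DB·DB·D·CA·D·DB·DB·D·DB·D·DB
    A ↦ D
    B ↦ D
    C ↦ CA
    D ↦ DB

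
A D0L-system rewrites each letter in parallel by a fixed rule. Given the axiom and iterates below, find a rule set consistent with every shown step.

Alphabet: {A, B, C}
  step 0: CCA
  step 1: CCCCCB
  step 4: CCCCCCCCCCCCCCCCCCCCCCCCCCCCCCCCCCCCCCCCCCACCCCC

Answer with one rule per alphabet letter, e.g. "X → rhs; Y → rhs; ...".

A->CB, B->AC, C->CC

  step 0 ⇒ step 1: CCA ⇒ CC·CC·CB
    A ↦ CB
    C ↦ CC
    B ↦ AC  (constrained at step 1)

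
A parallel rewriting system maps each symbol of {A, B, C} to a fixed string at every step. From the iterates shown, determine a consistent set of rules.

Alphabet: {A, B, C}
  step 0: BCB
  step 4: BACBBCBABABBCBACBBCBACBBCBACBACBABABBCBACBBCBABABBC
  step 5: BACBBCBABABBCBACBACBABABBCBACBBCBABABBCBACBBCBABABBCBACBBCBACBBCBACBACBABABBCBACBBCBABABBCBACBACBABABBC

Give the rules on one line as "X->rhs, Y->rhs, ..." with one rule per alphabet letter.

A->C, B->BA, C->BBC

  step 4 ⇒ step 5: BACBBCBABABBCBACBBCBACBBCBACBACBABABBCBACBBCBABABBC ⇒ BA·C·BBC·BA·BA·BBC·BA·C·BA·C·BA·BA·BBC·BA·C·BBC·BA·BA·BBC·BA·C·BBC·BA·BA·BBC·BA·C·BBC·BA·C·BBC·BA·C·BA·C·BA·BA·BBC·BA·C·BBC·BA·BA·BBC·BA·C·BA·C·BA·BA·BBC
    A ↦ C
    B ↦ BA
    C ↦ BBC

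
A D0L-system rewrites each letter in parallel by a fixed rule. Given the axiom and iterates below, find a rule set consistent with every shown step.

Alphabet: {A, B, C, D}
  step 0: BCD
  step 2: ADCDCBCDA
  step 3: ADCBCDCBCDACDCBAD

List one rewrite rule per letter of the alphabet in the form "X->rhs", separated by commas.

A->AD, B->A, C->CD, D->CB

  step 2 ⇒ step 3: ADCDCBCDA ⇒ AD·CB·CD·CB·CD·A·CD·CB·AD
    A ↦ AD
    B ↦ A
    C ↦ CD
    D ↦ CB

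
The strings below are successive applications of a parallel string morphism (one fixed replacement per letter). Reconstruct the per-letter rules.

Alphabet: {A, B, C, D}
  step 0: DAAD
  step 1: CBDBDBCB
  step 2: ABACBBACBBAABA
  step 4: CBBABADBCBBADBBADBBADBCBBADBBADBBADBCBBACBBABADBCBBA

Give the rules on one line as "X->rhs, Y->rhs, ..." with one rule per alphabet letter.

A->DB, B->BA, C->A, D->CB

  step 1 ⇒ step 2: CBDBDBCB ⇒ A·BA·CB·BA·CB·BA·A·BA
    B ↦ BA
    C ↦ A
    D ↦ CB
  step 0 ⇒ step 1: DAAD ⇒ CB·DB·DB·CB
    A ↦ DB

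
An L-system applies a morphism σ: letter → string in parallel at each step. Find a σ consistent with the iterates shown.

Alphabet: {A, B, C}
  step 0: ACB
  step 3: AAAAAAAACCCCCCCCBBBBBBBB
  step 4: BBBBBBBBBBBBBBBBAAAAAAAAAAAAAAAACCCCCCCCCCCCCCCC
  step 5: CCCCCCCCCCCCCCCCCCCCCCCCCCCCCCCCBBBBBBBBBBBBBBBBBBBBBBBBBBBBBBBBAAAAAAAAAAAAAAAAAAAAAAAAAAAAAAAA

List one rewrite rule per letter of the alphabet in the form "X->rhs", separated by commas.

  step 4 ⇒ step 5: BBBBBBBBBBBBBBBBAAAAAAAAAAAAAAAACCCCCCCCCCCCCCCC ⇒ CC·CC·CC·CC·CC·CC·CC·CC·CC·CC·CC·CC·CC·CC·CC·CC·BB·BB·BB·BB·BB·BB·BB·BB·BB·BB·BB·BB·BB·BB·BB·BB·AA·AA·AA·AA·AA·AA·AA·AA·AA·AA·AA·AA·AA·AA·AA·AA
    A ↦ BB
    B ↦ CC
    C ↦ AA

A->BB, B->CC, C->AA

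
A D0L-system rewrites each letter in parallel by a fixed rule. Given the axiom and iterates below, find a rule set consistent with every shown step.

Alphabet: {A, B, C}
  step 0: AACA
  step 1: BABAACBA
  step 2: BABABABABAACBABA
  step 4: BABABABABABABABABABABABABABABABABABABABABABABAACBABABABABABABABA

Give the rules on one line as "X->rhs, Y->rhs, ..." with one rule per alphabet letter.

A->BA, B->BA, C->AC

  step 1 ⇒ step 2: BABAACBA ⇒ BA·BA·BA·BA·BA·AC·BA·BA
    A ↦ BA
    B ↦ BA
    C ↦ AC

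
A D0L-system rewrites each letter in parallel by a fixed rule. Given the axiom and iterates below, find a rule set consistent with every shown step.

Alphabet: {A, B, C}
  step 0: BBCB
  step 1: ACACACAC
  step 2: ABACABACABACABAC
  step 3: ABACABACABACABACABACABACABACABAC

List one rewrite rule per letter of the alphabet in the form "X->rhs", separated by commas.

A->AB, B->AC, C->AC

  step 2 ⇒ step 3: ABACABACABACABAC ⇒ AB·AC·AB·AC·AB·AC·AB·AC·AB·AC·AB·AC·AB·AC·AB·AC
    A ↦ AB
    B ↦ AC
    C ↦ AC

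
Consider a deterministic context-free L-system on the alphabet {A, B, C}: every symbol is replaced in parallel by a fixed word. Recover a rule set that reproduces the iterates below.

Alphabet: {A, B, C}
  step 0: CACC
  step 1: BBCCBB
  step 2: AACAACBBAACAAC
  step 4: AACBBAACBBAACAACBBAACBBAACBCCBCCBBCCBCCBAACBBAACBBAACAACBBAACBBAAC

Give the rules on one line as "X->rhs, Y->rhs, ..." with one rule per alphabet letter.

A->BCC, B->AAC, C->B

  step 1 ⇒ step 2: BBCCBB ⇒ AAC·AAC·B·B·AAC·AAC
    B ↦ AAC
    C ↦ B
  step 0 ⇒ step 1: CACC ⇒ B·BCC·B·B
    A ↦ BCC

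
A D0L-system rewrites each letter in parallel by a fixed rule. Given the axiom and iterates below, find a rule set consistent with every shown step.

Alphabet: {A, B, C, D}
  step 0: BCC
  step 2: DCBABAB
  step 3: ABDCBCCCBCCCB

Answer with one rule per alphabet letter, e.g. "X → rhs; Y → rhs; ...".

  step 2 ⇒ step 3: DCBABAB ⇒ AB·D·CB·CC·CB·CC·CB
    A ↦ CC
    B ↦ CB
    C ↦ D
    D ↦ AB

A->CC, B->CB, C->D, D->AB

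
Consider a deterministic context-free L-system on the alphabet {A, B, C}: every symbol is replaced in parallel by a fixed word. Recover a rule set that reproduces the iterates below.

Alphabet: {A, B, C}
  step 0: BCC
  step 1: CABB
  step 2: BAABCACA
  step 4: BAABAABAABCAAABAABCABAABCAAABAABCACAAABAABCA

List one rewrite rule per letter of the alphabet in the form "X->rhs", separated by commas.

A->AAB, B->CA, C->B

  step 1 ⇒ step 2: CABB ⇒ B·AAB·CA·CA
    A ↦ AAB
    B ↦ CA
    C ↦ B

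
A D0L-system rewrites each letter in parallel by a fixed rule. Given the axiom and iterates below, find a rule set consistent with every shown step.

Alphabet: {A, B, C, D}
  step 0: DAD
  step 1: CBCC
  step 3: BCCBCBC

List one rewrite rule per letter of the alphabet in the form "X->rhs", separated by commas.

A->BC, B->D, C->A, D->C

  step 0 ⇒ step 1: DAD ⇒ C·BC·C
    A ↦ BC
    D ↦ C
    B ↦ D  (constrained at step 1)
    C ↦ A  (constrained at step 1)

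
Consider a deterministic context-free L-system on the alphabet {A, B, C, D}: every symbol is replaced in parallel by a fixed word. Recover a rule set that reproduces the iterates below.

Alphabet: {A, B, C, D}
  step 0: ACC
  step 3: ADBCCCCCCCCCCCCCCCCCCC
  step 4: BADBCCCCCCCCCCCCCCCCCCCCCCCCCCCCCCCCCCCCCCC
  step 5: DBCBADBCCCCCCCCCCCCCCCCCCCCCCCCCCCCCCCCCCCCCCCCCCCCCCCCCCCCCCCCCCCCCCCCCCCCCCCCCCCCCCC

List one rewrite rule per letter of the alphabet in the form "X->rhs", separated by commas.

  step 4 ⇒ step 5: BADBCCCCCCCCCCCCCCCCCCCCCCCCCCCCCCCCCCCCCCC ⇒ DBC·B·A·DBC·CC·CC·CC·CC·CC·CC·CC·CC·CC·CC·CC·CC·CC·CC·CC·CC·CC·CC·CC·CC·CC·CC·CC·CC·CC·CC·CC·CC·CC·CC·CC·CC·CC·CC·CC·CC·CC·CC·CC
    A ↦ B
    B ↦ DBC
    C ↦ CC
    D ↦ A

A->B, B->DBC, C->CC, D->A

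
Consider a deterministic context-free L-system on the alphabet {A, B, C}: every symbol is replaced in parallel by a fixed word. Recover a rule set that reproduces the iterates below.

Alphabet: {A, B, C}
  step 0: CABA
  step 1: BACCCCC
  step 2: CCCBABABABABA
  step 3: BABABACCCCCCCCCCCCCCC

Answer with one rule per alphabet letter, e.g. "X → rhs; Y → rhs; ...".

  step 2 ⇒ step 3: CCCBABABABABA ⇒ BA·BA·BA·C·CC·C·CC·C·CC·C·CC·C·CC
    A ↦ CC
    B ↦ C
    C ↦ BA

A->CC, B->C, C->BA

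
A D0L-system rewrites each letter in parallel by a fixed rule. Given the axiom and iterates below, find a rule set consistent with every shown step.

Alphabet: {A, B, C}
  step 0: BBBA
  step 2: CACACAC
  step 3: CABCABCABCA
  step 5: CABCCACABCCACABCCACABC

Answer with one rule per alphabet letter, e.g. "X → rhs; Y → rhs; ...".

  step 2 ⇒ step 3: CACACAC ⇒ CA·B·CA·B·CA·B·CA
    A ↦ B
    C ↦ CA
    B ↦ C  (constrained at step 0)

A->B, B->C, C->CA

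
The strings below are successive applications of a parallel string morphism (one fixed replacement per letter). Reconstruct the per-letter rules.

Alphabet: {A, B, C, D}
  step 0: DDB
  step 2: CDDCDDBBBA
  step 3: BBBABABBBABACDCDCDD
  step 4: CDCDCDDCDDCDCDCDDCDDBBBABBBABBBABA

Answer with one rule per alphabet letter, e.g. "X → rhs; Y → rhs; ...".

  step 3 ⇒ step 4: BBBABABBBABACDCDCDD ⇒ CD·CD·CD·D·CD·D·CD·CD·CD·D·CD·D·BB·BA·BB·BA·BB·BA·BA
    A ↦ D
    B ↦ CD
    C ↦ BB
    D ↦ BA

A->D, B->CD, C->BB, D->BA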